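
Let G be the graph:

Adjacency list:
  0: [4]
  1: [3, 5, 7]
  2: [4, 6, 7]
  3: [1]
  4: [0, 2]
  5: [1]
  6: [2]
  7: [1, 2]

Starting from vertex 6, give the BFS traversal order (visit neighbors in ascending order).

BFS from vertex 6 (neighbors processed in ascending order):
Visit order: 6, 2, 4, 7, 0, 1, 3, 5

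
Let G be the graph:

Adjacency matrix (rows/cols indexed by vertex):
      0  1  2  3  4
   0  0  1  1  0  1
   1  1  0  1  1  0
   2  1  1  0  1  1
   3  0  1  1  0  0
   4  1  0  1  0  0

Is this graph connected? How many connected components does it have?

Checking connectivity: the graph has 1 connected component(s).
All vertices are reachable from each other. The graph IS connected.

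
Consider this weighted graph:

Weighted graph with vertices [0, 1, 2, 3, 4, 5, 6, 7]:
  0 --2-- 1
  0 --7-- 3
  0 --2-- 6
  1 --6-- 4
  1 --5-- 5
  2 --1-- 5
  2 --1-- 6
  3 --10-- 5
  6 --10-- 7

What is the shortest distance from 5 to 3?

Using Dijkstra's algorithm from vertex 5:
Shortest path: 5 -> 3
Total weight: 10 = 10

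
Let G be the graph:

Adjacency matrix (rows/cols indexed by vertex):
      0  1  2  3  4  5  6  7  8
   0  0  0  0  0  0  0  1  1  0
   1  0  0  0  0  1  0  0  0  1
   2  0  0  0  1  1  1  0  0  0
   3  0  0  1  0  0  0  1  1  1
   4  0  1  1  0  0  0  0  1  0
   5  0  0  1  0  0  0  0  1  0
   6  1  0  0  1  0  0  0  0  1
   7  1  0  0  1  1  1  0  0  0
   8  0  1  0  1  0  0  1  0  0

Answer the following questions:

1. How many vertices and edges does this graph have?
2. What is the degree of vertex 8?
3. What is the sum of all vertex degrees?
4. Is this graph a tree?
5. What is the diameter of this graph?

Count: 9 vertices, 13 edges.
Vertex 8 has neighbors [1, 3, 6], degree = 3.
Handshaking lemma: 2 * 13 = 26.
A tree on 9 vertices has 8 edges. This graph has 13 edges (5 extra). Not a tree.
Diameter (longest shortest path) = 3.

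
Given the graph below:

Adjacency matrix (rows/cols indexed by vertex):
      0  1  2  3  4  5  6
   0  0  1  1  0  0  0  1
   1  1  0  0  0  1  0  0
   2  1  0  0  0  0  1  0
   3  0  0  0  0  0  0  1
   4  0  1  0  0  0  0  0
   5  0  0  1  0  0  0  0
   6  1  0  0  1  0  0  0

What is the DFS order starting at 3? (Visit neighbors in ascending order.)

DFS from vertex 3 (neighbors processed in ascending order):
Visit order: 3, 6, 0, 1, 4, 2, 5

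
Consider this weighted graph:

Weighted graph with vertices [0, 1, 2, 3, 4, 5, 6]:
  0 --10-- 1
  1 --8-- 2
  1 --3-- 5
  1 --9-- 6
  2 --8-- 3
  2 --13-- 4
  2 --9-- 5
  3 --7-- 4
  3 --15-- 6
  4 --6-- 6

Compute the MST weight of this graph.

Applying Kruskal's algorithm (sort edges by weight, add if no cycle):
  Add (1,5) w=3
  Add (4,6) w=6
  Add (3,4) w=7
  Add (1,2) w=8
  Add (2,3) w=8
  Skip (1,6) w=9 (creates cycle)
  Skip (2,5) w=9 (creates cycle)
  Add (0,1) w=10
  Skip (2,4) w=13 (creates cycle)
  Skip (3,6) w=15 (creates cycle)
MST weight = 42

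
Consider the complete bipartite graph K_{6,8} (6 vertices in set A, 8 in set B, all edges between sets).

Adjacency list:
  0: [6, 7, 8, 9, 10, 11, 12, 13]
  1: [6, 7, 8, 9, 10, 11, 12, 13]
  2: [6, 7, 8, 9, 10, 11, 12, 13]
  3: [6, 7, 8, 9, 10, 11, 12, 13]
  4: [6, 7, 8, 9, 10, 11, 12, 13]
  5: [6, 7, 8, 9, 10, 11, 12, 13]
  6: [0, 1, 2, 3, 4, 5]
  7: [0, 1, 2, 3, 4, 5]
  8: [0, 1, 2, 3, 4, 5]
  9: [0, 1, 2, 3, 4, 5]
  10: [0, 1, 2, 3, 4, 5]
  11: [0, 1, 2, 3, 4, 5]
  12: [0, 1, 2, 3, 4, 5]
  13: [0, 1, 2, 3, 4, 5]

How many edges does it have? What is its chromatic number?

K_{6,8} has 6 * 8 = 48 edges.
Bipartite graphs have chromatic number 2 (color each partition differently).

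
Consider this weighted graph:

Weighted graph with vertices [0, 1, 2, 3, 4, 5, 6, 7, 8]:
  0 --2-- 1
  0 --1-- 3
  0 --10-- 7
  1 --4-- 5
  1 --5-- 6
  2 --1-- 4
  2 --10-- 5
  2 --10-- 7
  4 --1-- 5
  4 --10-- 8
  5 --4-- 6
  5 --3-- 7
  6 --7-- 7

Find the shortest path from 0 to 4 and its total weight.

Using Dijkstra's algorithm from vertex 0:
Shortest path: 0 -> 1 -> 5 -> 4
Total weight: 2 + 4 + 1 = 7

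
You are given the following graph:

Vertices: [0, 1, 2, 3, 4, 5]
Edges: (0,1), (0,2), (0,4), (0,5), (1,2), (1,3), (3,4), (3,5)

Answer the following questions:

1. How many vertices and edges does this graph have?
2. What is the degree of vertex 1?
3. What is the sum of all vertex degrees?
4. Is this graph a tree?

Count: 6 vertices, 8 edges.
Vertex 1 has neighbors [0, 2, 3], degree = 3.
Handshaking lemma: 2 * 8 = 16.
A tree on 6 vertices has 5 edges. This graph has 8 edges (3 extra). Not a tree.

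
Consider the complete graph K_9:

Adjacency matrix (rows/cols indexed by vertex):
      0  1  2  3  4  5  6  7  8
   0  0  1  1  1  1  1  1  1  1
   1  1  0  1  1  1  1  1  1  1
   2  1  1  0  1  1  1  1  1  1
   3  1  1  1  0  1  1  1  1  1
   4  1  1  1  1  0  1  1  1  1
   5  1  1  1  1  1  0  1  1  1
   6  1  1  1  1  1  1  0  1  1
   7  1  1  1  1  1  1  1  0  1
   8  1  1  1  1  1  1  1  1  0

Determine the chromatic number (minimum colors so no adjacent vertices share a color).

In K_9, every vertex is adjacent to every other vertex.
Each vertex needs a unique color.
Chromatic number = 9.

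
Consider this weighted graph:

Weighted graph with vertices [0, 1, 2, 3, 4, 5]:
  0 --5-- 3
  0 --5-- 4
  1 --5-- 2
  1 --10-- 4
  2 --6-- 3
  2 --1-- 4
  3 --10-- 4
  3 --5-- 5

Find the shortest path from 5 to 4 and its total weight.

Using Dijkstra's algorithm from vertex 5:
Shortest path: 5 -> 3 -> 2 -> 4
Total weight: 5 + 6 + 1 = 12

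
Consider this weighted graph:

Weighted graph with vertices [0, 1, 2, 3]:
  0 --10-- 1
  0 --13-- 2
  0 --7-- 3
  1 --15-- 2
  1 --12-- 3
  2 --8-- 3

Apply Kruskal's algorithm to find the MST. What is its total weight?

Applying Kruskal's algorithm (sort edges by weight, add if no cycle):
  Add (0,3) w=7
  Add (2,3) w=8
  Add (0,1) w=10
  Skip (1,3) w=12 (creates cycle)
  Skip (0,2) w=13 (creates cycle)
  Skip (1,2) w=15 (creates cycle)
MST weight = 25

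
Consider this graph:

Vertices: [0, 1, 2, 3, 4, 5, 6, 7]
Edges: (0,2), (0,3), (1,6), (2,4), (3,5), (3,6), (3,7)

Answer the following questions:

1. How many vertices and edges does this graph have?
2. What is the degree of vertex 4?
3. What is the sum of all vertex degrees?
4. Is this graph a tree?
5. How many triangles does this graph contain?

Count: 8 vertices, 7 edges.
Vertex 4 has neighbors [2], degree = 1.
Handshaking lemma: 2 * 7 = 14.
A graph is a tree iff it is connected and has exactly n-1 edges. This graph is connected (all 8 vertices in one component) and has 8-1 = 7 edges. It is a tree.
Number of triangles = 0.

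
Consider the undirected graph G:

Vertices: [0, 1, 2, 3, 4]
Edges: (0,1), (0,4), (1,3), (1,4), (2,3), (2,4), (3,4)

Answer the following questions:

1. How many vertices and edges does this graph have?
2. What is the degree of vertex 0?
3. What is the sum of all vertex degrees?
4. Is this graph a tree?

Count: 5 vertices, 7 edges.
Vertex 0 has neighbors [1, 4], degree = 2.
Handshaking lemma: 2 * 7 = 14.
A tree on 5 vertices has 4 edges. This graph has 7 edges (3 extra). Not a tree.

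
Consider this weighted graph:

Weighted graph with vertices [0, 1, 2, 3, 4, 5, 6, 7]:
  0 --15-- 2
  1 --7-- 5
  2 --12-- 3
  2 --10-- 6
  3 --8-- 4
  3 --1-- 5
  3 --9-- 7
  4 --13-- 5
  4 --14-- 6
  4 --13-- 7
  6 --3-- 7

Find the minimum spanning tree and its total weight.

Applying Kruskal's algorithm (sort edges by weight, add if no cycle):
  Add (3,5) w=1
  Add (6,7) w=3
  Add (1,5) w=7
  Add (3,4) w=8
  Add (3,7) w=9
  Add (2,6) w=10
  Skip (2,3) w=12 (creates cycle)
  Skip (4,7) w=13 (creates cycle)
  Skip (4,5) w=13 (creates cycle)
  Skip (4,6) w=14 (creates cycle)
  Add (0,2) w=15
MST weight = 53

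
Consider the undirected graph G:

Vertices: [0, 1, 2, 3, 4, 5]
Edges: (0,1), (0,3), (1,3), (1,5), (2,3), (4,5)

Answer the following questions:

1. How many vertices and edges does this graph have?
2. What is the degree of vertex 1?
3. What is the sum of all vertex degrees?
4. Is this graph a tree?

Count: 6 vertices, 6 edges.
Vertex 1 has neighbors [0, 3, 5], degree = 3.
Handshaking lemma: 2 * 6 = 12.
A tree on 6 vertices has 5 edges. This graph has 6 edges (1 extra). Not a tree.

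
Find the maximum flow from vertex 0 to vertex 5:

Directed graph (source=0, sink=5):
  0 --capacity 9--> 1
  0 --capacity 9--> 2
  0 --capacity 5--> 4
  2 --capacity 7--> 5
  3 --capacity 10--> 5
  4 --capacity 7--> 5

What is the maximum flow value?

Computing max flow:
  Flow on (0->2): 7/9
  Flow on (0->4): 5/5
  Flow on (2->5): 7/7
  Flow on (4->5): 5/7
Maximum flow = 12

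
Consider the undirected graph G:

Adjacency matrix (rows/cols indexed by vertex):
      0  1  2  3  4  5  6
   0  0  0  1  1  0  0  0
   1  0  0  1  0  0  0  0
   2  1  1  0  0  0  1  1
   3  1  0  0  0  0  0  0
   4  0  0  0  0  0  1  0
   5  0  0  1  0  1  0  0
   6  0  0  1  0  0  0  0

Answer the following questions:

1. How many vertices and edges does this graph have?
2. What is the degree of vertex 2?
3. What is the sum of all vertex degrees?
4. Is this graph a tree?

Count: 7 vertices, 6 edges.
Vertex 2 has neighbors [0, 1, 5, 6], degree = 4.
Handshaking lemma: 2 * 6 = 12.
A graph is a tree iff it is connected and has exactly n-1 edges. This graph is connected (all 7 vertices in one component) and has 7-1 = 6 edges. It is a tree.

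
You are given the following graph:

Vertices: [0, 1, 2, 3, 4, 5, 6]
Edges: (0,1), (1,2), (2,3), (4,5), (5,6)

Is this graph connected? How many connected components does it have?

Checking connectivity: the graph has 2 connected component(s).
Components: [[0, 1, 2, 3], [4, 5, 6]]. The graph is NOT connected.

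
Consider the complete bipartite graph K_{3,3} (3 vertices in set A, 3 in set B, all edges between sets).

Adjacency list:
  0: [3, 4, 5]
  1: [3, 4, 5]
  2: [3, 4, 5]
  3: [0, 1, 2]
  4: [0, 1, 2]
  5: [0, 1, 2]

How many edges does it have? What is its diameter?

K_{3,3} has 3 * 3 = 9 edges.
Any vertex reaches any opposite-side vertex in 1 step; same-side vertices reach in 2 steps via any opposite-side vertex.
Diameter = 2.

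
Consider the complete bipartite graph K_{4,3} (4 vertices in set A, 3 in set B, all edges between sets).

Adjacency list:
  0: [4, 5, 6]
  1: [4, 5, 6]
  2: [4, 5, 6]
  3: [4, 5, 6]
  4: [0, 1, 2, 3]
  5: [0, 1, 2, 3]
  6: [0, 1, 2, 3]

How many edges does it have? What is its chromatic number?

K_{4,3} has 4 * 3 = 12 edges.
Bipartite graphs have chromatic number 2 (color each partition differently).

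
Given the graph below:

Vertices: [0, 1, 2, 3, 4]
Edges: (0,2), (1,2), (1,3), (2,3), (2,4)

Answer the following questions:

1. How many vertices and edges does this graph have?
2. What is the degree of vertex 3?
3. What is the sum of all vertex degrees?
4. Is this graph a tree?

Count: 5 vertices, 5 edges.
Vertex 3 has neighbors [1, 2], degree = 2.
Handshaking lemma: 2 * 5 = 10.
A tree on 5 vertices has 4 edges. This graph has 5 edges (1 extra). Not a tree.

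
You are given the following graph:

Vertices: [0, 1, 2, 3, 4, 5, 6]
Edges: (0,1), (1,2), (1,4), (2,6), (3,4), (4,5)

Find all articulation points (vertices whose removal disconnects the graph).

An articulation point is a vertex whose removal disconnects the graph.
Articulation points: [1, 2, 4]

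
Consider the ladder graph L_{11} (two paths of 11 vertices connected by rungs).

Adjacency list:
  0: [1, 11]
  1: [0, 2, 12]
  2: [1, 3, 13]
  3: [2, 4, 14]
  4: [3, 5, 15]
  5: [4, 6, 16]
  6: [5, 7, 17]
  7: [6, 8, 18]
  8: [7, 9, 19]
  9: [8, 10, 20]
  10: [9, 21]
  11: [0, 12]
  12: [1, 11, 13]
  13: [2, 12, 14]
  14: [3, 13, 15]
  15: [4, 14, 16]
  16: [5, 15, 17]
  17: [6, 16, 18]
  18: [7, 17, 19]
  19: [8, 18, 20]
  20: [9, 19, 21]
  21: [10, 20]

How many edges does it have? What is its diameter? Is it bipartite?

Ladder graph L_{11}: 11 rungs + 2 * (11-1) path edges = 11 + 20 = 31 edges.
Diameter = 11.
Ladder graphs are bipartite (alternating coloring along each path).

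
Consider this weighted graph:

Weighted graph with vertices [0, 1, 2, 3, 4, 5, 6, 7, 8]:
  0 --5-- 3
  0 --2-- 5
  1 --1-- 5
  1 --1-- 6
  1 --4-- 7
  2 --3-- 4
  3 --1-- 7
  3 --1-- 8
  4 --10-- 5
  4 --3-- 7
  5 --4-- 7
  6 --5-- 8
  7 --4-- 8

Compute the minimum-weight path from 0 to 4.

Using Dijkstra's algorithm from vertex 0:
Shortest path: 0 -> 5 -> 7 -> 4
Total weight: 2 + 4 + 3 = 9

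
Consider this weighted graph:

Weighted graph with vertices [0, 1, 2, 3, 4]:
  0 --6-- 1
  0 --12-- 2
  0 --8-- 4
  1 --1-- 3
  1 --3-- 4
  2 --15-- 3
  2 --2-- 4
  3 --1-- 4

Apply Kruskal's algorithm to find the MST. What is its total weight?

Applying Kruskal's algorithm (sort edges by weight, add if no cycle):
  Add (1,3) w=1
  Add (3,4) w=1
  Add (2,4) w=2
  Skip (1,4) w=3 (creates cycle)
  Add (0,1) w=6
  Skip (0,4) w=8 (creates cycle)
  Skip (0,2) w=12 (creates cycle)
  Skip (2,3) w=15 (creates cycle)
MST weight = 10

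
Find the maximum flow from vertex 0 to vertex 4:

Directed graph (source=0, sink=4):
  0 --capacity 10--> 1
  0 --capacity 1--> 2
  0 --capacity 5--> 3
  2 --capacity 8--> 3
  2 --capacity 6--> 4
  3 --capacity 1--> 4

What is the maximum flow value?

Computing max flow:
  Flow on (0->2): 1/1
  Flow on (0->3): 1/5
  Flow on (2->4): 1/6
  Flow on (3->4): 1/1
Maximum flow = 2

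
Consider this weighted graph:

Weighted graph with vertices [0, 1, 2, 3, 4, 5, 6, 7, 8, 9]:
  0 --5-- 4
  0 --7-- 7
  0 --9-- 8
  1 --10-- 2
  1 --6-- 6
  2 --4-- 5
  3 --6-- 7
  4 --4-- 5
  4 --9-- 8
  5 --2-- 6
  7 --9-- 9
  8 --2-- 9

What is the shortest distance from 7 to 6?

Using Dijkstra's algorithm from vertex 7:
Shortest path: 7 -> 0 -> 4 -> 5 -> 6
Total weight: 7 + 5 + 4 + 2 = 18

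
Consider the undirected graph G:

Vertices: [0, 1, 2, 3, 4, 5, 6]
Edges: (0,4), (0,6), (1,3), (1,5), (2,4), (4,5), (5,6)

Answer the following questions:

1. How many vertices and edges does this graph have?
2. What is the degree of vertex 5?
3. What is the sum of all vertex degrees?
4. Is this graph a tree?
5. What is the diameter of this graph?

Count: 7 vertices, 7 edges.
Vertex 5 has neighbors [1, 4, 6], degree = 3.
Handshaking lemma: 2 * 7 = 14.
A tree on 7 vertices has 6 edges. This graph has 7 edges (1 extra). Not a tree.
Diameter (longest shortest path) = 4.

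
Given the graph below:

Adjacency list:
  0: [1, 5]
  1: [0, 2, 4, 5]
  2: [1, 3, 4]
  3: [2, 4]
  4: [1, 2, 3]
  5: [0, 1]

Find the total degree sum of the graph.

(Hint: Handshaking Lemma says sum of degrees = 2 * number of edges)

Count edges: 8 edges.
By Handshaking Lemma: sum of degrees = 2 * 8 = 16.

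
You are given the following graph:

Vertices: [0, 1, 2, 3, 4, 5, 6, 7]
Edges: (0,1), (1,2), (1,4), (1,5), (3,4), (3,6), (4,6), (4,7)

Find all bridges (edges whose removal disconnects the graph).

A bridge is an edge whose removal increases the number of connected components.
Bridges found: (0,1), (1,2), (1,4), (1,5), (4,7)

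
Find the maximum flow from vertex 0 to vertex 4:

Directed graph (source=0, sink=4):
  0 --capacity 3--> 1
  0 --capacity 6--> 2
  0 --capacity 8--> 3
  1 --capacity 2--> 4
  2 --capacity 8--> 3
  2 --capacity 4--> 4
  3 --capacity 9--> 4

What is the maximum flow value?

Computing max flow:
  Flow on (0->1): 2/3
  Flow on (0->2): 5/6
  Flow on (0->3): 8/8
  Flow on (1->4): 2/2
  Flow on (2->3): 1/8
  Flow on (2->4): 4/4
  Flow on (3->4): 9/9
Maximum flow = 15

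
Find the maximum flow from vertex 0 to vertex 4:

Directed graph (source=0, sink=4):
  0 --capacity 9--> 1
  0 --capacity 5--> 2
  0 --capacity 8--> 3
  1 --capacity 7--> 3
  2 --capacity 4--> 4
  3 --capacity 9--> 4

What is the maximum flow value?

Computing max flow:
  Flow on (0->1): 7/9
  Flow on (0->2): 4/5
  Flow on (0->3): 2/8
  Flow on (1->3): 7/7
  Flow on (2->4): 4/4
  Flow on (3->4): 9/9
Maximum flow = 13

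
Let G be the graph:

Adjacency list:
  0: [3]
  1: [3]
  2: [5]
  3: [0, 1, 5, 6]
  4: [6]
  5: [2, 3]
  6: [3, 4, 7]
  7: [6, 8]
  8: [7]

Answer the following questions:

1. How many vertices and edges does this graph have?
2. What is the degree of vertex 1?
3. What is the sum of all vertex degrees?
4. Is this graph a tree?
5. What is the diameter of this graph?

Count: 9 vertices, 8 edges.
Vertex 1 has neighbors [3], degree = 1.
Handshaking lemma: 2 * 8 = 16.
A graph is a tree iff it is connected and has exactly n-1 edges. This graph is connected (all 9 vertices in one component) and has 9-1 = 8 edges. It is a tree.
Diameter (longest shortest path) = 5.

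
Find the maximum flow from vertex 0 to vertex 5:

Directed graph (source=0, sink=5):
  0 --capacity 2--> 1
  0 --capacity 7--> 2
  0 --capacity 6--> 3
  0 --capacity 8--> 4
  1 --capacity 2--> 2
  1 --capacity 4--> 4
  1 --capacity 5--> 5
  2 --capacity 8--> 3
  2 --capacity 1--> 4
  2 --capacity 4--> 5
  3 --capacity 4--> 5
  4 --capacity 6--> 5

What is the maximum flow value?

Computing max flow:
  Flow on (0->1): 2/2
  Flow on (0->2): 5/7
  Flow on (0->3): 4/6
  Flow on (0->4): 5/8
  Flow on (1->5): 2/5
  Flow on (2->4): 1/1
  Flow on (2->5): 4/4
  Flow on (3->5): 4/4
  Flow on (4->5): 6/6
Maximum flow = 16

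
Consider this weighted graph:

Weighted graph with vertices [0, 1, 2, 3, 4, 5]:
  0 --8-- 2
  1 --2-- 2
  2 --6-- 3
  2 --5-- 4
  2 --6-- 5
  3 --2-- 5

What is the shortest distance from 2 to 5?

Using Dijkstra's algorithm from vertex 2:
Shortest path: 2 -> 5
Total weight: 6 = 6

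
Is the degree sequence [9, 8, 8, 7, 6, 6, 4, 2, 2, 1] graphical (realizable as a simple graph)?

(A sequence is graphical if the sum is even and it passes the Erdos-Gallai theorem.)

Sum of degrees = 53. Sum is odd, so the sequence is NOT graphical.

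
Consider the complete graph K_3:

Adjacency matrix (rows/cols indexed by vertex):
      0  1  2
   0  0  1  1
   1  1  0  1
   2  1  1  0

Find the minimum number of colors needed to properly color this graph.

In K_3, every vertex is adjacent to every other vertex.
Each vertex needs a unique color.
Chromatic number = 3.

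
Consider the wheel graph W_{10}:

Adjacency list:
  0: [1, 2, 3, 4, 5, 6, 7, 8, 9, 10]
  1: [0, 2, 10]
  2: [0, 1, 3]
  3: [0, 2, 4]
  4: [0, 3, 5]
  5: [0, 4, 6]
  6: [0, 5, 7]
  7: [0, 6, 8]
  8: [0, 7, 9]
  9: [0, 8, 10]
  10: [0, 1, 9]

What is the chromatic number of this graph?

W_{10} = C_{10} plus a hub adjacent to every cycle vertex.
The outer cycle needs 2 colors (even cycle); the hub is adjacent to all of them so needs a fresh color.
Chromatic number = 2 + 1 = 3.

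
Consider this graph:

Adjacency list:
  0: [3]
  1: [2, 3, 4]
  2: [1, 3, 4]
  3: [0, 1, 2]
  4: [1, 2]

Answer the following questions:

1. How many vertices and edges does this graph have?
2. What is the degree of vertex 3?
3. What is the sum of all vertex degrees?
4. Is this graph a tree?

Count: 5 vertices, 6 edges.
Vertex 3 has neighbors [0, 1, 2], degree = 3.
Handshaking lemma: 2 * 6 = 12.
A tree on 5 vertices has 4 edges. This graph has 6 edges (2 extra). Not a tree.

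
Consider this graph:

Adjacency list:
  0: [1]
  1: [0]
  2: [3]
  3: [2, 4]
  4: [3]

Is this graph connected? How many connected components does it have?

Checking connectivity: the graph has 2 connected component(s).
Components: [[0, 1], [2, 3, 4]]. The graph is NOT connected.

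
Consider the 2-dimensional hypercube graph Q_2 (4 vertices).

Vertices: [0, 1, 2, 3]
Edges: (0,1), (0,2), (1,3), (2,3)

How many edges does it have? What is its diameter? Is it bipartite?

The 2-dimensional hypercube Q_2 has 4 vertices and each vertex has degree 2.
Total edges = 4 * 2 / 2 = 4.
Diameter = 2 (max Hamming distance between binary labels).
Hypercubes are bipartite (partition by parity of binary representation).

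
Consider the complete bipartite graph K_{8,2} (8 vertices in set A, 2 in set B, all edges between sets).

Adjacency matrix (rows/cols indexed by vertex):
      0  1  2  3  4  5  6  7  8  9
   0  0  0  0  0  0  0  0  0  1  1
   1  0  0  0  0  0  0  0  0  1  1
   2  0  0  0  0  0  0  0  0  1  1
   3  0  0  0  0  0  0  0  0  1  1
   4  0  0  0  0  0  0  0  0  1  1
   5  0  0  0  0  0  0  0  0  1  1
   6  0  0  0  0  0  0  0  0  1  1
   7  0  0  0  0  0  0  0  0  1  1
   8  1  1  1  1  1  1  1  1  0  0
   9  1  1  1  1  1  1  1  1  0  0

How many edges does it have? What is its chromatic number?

K_{8,2} has 8 * 2 = 16 edges.
Bipartite graphs have chromatic number 2 (color each partition differently).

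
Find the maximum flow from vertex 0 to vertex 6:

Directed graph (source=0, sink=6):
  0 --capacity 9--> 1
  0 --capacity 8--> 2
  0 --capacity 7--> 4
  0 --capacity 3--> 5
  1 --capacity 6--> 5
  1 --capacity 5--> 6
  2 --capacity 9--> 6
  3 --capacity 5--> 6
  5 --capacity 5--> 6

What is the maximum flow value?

Computing max flow:
  Flow on (0->1): 9/9
  Flow on (0->2): 8/8
  Flow on (0->5): 1/3
  Flow on (1->5): 4/6
  Flow on (1->6): 5/5
  Flow on (2->6): 8/9
  Flow on (5->6): 5/5
Maximum flow = 18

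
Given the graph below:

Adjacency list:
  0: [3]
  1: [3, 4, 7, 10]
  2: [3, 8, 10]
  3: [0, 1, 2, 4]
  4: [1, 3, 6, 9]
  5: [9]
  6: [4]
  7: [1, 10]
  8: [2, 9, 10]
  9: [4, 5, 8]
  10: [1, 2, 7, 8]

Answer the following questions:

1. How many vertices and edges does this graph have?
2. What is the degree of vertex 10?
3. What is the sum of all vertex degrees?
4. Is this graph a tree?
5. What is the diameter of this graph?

Count: 11 vertices, 15 edges.
Vertex 10 has neighbors [1, 2, 7, 8], degree = 4.
Handshaking lemma: 2 * 15 = 30.
A tree on 11 vertices has 10 edges. This graph has 15 edges (5 extra). Not a tree.
Diameter (longest shortest path) = 4.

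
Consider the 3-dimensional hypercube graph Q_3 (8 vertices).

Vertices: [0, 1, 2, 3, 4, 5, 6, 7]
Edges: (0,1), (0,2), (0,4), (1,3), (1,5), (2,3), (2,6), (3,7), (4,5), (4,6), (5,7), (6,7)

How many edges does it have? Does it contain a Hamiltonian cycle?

Q_3 has 8 * 3 / 2 = 12 edges.
Q_3 (d >= 2) always has a Hamiltonian cycle: a 3-bit cyclic Gray code visits every vertex exactly once and returns to the start.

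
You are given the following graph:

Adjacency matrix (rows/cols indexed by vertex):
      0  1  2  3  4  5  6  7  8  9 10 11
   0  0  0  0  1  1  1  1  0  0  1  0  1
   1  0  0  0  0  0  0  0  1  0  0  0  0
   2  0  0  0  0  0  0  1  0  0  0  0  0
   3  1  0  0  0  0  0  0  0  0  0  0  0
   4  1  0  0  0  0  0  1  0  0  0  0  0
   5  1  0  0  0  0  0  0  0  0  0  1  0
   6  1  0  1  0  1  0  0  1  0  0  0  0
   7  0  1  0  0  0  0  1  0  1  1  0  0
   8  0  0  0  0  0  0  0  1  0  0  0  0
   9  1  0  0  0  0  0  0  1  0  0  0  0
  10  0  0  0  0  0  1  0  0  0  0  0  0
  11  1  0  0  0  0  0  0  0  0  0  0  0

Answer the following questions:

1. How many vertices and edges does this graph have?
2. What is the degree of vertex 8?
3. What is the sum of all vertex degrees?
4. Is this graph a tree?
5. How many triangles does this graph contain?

Count: 12 vertices, 13 edges.
Vertex 8 has neighbors [7], degree = 1.
Handshaking lemma: 2 * 13 = 26.
A tree on 12 vertices has 11 edges. This graph has 13 edges (2 extra). Not a tree.
Number of triangles = 1.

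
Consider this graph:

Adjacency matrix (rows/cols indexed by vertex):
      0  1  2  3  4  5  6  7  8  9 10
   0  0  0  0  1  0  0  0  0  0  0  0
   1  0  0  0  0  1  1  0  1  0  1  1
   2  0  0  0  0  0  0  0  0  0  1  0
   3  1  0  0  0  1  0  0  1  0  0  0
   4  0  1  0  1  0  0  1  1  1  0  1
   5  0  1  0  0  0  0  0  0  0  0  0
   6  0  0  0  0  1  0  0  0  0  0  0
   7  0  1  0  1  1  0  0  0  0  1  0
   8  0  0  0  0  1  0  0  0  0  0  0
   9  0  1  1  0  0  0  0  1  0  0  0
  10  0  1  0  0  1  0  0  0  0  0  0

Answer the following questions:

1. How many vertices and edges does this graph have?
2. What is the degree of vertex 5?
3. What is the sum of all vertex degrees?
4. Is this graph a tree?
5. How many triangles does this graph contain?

Count: 11 vertices, 14 edges.
Vertex 5 has neighbors [1], degree = 1.
Handshaking lemma: 2 * 14 = 28.
A tree on 11 vertices has 10 edges. This graph has 14 edges (4 extra). Not a tree.
Number of triangles = 4.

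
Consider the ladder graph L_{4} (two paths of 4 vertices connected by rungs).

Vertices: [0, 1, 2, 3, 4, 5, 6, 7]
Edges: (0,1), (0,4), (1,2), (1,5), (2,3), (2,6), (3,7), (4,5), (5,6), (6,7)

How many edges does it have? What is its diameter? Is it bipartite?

Ladder graph L_{4}: 4 rungs + 2 * (4-1) path edges = 4 + 6 = 10 edges.
Diameter = 4.
Ladder graphs are bipartite (alternating coloring along each path).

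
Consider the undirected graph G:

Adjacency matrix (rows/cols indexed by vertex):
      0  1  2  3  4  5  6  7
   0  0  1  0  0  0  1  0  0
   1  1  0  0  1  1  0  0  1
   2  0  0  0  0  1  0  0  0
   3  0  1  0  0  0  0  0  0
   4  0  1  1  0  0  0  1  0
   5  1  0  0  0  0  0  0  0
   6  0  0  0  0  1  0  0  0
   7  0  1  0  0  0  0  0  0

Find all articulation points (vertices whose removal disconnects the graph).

An articulation point is a vertex whose removal disconnects the graph.
Articulation points: [0, 1, 4]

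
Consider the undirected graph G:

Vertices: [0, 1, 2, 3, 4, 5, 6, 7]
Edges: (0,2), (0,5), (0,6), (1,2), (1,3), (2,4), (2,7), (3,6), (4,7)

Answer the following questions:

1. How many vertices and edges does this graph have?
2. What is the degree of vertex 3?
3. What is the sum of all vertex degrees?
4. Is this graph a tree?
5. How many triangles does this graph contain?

Count: 8 vertices, 9 edges.
Vertex 3 has neighbors [1, 6], degree = 2.
Handshaking lemma: 2 * 9 = 18.
A tree on 8 vertices has 7 edges. This graph has 9 edges (2 extra). Not a tree.
Number of triangles = 1.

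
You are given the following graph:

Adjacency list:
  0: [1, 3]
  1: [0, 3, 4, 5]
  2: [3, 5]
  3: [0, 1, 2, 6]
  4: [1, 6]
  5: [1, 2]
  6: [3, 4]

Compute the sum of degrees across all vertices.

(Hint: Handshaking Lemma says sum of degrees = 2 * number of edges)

Count edges: 9 edges.
By Handshaking Lemma: sum of degrees = 2 * 9 = 18.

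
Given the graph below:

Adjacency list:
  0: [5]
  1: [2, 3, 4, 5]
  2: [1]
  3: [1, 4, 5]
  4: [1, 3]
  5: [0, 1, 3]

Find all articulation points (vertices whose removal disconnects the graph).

An articulation point is a vertex whose removal disconnects the graph.
Articulation points: [1, 5]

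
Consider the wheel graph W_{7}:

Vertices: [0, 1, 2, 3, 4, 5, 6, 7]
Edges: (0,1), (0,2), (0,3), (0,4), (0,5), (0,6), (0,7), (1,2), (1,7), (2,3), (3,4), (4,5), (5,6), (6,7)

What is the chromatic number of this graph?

W_{7} = C_{7} plus a hub adjacent to every cycle vertex.
The outer cycle needs 3 colors (odd cycle); the hub is adjacent to all of them so needs a fresh color.
Chromatic number = 3 + 1 = 4.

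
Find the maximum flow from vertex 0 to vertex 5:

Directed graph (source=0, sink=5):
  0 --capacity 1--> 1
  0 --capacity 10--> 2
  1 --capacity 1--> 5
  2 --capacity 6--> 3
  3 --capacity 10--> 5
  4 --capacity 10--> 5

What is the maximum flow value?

Computing max flow:
  Flow on (0->1): 1/1
  Flow on (0->2): 6/10
  Flow on (1->5): 1/1
  Flow on (2->3): 6/6
  Flow on (3->5): 6/10
Maximum flow = 7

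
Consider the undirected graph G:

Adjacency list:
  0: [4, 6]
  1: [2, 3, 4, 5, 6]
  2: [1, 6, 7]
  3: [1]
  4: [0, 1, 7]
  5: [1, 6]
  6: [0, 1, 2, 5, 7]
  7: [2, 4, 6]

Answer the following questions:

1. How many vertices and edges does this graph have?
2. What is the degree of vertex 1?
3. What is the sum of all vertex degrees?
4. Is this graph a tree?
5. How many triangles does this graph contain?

Count: 8 vertices, 12 edges.
Vertex 1 has neighbors [2, 3, 4, 5, 6], degree = 5.
Handshaking lemma: 2 * 12 = 24.
A tree on 8 vertices has 7 edges. This graph has 12 edges (5 extra). Not a tree.
Number of triangles = 3.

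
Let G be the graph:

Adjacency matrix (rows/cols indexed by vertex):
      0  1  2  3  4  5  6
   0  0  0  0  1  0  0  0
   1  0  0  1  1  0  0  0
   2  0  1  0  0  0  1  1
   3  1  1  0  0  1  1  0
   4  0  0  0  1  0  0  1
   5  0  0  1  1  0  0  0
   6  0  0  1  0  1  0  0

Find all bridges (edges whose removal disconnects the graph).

A bridge is an edge whose removal increases the number of connected components.
Bridges found: (0,3)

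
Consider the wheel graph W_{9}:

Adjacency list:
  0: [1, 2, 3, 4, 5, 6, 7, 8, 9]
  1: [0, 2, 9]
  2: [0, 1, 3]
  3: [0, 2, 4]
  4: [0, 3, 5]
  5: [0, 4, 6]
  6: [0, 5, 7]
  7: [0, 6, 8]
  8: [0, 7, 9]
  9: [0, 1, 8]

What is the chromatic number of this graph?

W_{9} = C_{9} plus a hub adjacent to every cycle vertex.
The outer cycle needs 3 colors (odd cycle); the hub is adjacent to all of them so needs a fresh color.
Chromatic number = 3 + 1 = 4.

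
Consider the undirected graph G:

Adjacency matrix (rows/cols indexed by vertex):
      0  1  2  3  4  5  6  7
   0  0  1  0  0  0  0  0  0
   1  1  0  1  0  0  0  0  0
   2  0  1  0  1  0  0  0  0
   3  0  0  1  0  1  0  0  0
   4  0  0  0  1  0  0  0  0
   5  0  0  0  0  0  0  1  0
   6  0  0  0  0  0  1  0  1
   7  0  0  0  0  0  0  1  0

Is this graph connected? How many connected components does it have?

Checking connectivity: the graph has 2 connected component(s).
Components: [[0, 1, 2, 3, 4], [5, 6, 7]]. The graph is NOT connected.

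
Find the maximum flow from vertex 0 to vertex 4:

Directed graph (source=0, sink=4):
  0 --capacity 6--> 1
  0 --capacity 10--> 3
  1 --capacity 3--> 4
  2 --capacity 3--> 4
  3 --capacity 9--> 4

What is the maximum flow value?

Computing max flow:
  Flow on (0->1): 3/6
  Flow on (0->3): 9/10
  Flow on (1->4): 3/3
  Flow on (3->4): 9/9
Maximum flow = 12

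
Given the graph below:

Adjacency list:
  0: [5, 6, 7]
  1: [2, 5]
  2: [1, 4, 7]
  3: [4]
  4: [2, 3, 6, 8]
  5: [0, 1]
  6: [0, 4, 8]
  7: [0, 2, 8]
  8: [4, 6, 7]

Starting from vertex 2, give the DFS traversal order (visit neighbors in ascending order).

DFS from vertex 2 (neighbors processed in ascending order):
Visit order: 2, 1, 5, 0, 6, 4, 3, 8, 7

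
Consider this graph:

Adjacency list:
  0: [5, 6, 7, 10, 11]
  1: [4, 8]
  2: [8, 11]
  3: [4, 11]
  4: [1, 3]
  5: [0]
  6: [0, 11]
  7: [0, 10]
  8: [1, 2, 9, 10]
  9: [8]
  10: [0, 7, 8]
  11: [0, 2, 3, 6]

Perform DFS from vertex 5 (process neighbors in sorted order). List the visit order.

DFS from vertex 5 (neighbors processed in ascending order):
Visit order: 5, 0, 6, 11, 2, 8, 1, 4, 3, 9, 10, 7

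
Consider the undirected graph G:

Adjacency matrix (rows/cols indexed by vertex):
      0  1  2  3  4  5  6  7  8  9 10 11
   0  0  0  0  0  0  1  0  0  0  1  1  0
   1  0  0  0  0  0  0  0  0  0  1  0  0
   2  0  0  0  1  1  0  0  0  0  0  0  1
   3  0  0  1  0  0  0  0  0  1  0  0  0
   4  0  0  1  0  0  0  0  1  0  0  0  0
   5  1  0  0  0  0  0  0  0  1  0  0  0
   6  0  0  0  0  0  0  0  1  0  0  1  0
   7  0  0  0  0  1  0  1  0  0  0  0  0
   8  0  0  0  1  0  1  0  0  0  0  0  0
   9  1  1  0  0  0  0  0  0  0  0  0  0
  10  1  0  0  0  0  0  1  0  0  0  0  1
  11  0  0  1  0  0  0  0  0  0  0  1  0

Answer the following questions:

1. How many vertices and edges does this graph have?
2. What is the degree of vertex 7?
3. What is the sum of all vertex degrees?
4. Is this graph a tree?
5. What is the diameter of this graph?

Count: 12 vertices, 13 edges.
Vertex 7 has neighbors [4, 6], degree = 2.
Handshaking lemma: 2 * 13 = 26.
A tree on 12 vertices has 11 edges. This graph has 13 edges (2 extra). Not a tree.
Diameter (longest shortest path) = 6.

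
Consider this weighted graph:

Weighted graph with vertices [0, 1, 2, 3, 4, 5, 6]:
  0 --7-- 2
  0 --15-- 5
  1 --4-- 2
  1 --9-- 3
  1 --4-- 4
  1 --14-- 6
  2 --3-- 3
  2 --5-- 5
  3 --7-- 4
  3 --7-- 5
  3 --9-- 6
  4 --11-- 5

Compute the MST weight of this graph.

Applying Kruskal's algorithm (sort edges by weight, add if no cycle):
  Add (2,3) w=3
  Add (1,2) w=4
  Add (1,4) w=4
  Add (2,5) w=5
  Add (0,2) w=7
  Skip (3,4) w=7 (creates cycle)
  Skip (3,5) w=7 (creates cycle)
  Skip (1,3) w=9 (creates cycle)
  Add (3,6) w=9
  Skip (4,5) w=11 (creates cycle)
  Skip (1,6) w=14 (creates cycle)
  Skip (0,5) w=15 (creates cycle)
MST weight = 32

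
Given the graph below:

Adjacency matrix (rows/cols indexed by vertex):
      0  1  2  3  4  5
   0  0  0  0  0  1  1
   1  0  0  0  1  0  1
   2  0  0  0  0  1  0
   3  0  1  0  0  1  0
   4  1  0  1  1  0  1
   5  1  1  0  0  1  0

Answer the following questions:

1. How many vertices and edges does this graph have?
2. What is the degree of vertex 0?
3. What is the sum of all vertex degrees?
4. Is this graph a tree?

Count: 6 vertices, 7 edges.
Vertex 0 has neighbors [4, 5], degree = 2.
Handshaking lemma: 2 * 7 = 14.
A tree on 6 vertices has 5 edges. This graph has 7 edges (2 extra). Not a tree.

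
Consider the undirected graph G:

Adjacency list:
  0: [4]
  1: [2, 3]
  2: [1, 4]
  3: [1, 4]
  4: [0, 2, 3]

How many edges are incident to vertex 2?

Vertex 2 has neighbors [1, 4], so deg(2) = 2.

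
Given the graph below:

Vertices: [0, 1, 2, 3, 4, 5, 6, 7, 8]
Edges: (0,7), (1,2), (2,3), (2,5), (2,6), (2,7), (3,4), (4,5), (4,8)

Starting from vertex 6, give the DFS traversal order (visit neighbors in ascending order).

DFS from vertex 6 (neighbors processed in ascending order):
Visit order: 6, 2, 1, 3, 4, 5, 8, 7, 0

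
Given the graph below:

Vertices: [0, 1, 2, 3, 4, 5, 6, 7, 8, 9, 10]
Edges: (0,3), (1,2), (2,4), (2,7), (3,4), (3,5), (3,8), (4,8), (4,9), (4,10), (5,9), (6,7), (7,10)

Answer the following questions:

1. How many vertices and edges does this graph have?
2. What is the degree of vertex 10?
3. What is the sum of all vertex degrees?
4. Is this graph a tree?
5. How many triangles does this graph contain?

Count: 11 vertices, 13 edges.
Vertex 10 has neighbors [4, 7], degree = 2.
Handshaking lemma: 2 * 13 = 26.
A tree on 11 vertices has 10 edges. This graph has 13 edges (3 extra). Not a tree.
Number of triangles = 1.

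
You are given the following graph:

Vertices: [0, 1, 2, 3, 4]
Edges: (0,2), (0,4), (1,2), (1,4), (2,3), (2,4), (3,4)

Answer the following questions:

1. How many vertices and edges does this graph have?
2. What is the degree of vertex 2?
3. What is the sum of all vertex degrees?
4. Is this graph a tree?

Count: 5 vertices, 7 edges.
Vertex 2 has neighbors [0, 1, 3, 4], degree = 4.
Handshaking lemma: 2 * 7 = 14.
A tree on 5 vertices has 4 edges. This graph has 7 edges (3 extra). Not a tree.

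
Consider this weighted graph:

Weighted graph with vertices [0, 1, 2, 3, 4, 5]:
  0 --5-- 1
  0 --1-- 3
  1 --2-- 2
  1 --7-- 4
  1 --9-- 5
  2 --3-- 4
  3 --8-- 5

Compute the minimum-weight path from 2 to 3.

Using Dijkstra's algorithm from vertex 2:
Shortest path: 2 -> 1 -> 0 -> 3
Total weight: 2 + 5 + 1 = 8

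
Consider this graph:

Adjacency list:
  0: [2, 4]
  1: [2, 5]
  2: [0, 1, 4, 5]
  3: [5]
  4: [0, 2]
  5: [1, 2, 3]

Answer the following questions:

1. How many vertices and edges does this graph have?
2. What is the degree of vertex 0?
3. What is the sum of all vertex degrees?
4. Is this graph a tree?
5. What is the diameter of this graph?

Count: 6 vertices, 7 edges.
Vertex 0 has neighbors [2, 4], degree = 2.
Handshaking lemma: 2 * 7 = 14.
A tree on 6 vertices has 5 edges. This graph has 7 edges (2 extra). Not a tree.
Diameter (longest shortest path) = 3.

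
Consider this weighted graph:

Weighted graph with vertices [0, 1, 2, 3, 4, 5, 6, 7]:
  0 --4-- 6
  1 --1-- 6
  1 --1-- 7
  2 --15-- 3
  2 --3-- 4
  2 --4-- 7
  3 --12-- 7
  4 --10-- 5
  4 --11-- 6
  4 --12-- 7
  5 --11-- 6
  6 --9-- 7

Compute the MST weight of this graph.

Applying Kruskal's algorithm (sort edges by weight, add if no cycle):
  Add (1,6) w=1
  Add (1,7) w=1
  Add (2,4) w=3
  Add (0,6) w=4
  Add (2,7) w=4
  Skip (6,7) w=9 (creates cycle)
  Add (4,5) w=10
  Skip (4,6) w=11 (creates cycle)
  Skip (5,6) w=11 (creates cycle)
  Add (3,7) w=12
  Skip (4,7) w=12 (creates cycle)
  Skip (2,3) w=15 (creates cycle)
MST weight = 35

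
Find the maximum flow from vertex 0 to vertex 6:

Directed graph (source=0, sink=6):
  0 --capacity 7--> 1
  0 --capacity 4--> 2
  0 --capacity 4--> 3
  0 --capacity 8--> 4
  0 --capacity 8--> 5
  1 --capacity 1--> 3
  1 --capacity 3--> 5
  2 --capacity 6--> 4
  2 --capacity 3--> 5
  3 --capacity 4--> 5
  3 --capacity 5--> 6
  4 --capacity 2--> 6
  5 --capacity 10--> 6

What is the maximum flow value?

Computing max flow:
  Flow on (0->1): 4/7
  Flow on (0->2): 3/4
  Flow on (0->3): 4/4
  Flow on (0->4): 2/8
  Flow on (0->5): 4/8
  Flow on (1->3): 1/1
  Flow on (1->5): 3/3
  Flow on (2->5): 3/3
  Flow on (3->6): 5/5
  Flow on (4->6): 2/2
  Flow on (5->6): 10/10
Maximum flow = 17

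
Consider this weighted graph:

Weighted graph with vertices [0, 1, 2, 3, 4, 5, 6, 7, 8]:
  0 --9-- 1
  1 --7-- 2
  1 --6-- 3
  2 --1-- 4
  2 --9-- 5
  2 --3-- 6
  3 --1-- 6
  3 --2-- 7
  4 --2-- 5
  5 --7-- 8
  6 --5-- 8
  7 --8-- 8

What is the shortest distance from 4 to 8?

Using Dijkstra's algorithm from vertex 4:
Shortest path: 4 -> 5 -> 8
Total weight: 2 + 7 = 9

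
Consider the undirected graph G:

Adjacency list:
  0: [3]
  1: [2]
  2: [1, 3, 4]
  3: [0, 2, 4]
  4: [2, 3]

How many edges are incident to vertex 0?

Vertex 0 has neighbors [3], so deg(0) = 1.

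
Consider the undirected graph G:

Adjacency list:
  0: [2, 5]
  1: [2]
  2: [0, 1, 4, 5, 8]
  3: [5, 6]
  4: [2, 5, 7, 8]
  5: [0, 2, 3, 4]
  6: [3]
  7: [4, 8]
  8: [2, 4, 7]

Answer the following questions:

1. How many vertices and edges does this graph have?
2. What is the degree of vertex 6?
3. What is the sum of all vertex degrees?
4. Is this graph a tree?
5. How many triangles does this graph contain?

Count: 9 vertices, 12 edges.
Vertex 6 has neighbors [3], degree = 1.
Handshaking lemma: 2 * 12 = 24.
A tree on 9 vertices has 8 edges. This graph has 12 edges (4 extra). Not a tree.
Number of triangles = 4.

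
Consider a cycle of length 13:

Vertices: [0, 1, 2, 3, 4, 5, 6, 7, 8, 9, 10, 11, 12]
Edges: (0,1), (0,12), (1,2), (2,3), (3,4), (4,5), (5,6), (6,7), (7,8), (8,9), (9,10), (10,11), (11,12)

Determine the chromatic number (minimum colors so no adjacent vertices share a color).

This is an odd cycle (C_13). Odd cycles are not bipartite (any 2-coloring forces two adjacent vertices to match), and 3 colors suffice.
Chromatic number = 3.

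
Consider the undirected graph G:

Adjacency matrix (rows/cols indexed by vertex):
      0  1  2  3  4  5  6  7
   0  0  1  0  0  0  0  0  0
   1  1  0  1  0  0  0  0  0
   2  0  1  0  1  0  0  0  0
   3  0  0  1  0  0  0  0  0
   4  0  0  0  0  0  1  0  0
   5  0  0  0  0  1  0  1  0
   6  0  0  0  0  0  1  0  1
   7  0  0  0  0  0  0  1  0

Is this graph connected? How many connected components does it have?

Checking connectivity: the graph has 2 connected component(s).
Components: [[0, 1, 2, 3], [4, 5, 6, 7]]. The graph is NOT connected.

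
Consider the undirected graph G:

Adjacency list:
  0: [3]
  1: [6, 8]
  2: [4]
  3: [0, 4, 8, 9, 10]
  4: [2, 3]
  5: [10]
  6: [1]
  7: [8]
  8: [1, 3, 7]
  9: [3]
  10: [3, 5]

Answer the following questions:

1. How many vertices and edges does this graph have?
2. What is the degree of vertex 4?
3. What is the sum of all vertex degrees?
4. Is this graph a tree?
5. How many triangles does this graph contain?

Count: 11 vertices, 10 edges.
Vertex 4 has neighbors [2, 3], degree = 2.
Handshaking lemma: 2 * 10 = 20.
A graph is a tree iff it is connected and has exactly n-1 edges. This graph is connected (all 11 vertices in one component) and has 11-1 = 10 edges. It is a tree.
Number of triangles = 0.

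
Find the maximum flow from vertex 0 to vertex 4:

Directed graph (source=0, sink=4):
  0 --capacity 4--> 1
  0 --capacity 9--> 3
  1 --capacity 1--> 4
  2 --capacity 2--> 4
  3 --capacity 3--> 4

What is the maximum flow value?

Computing max flow:
  Flow on (0->1): 1/4
  Flow on (0->3): 3/9
  Flow on (1->4): 1/1
  Flow on (3->4): 3/3
Maximum flow = 4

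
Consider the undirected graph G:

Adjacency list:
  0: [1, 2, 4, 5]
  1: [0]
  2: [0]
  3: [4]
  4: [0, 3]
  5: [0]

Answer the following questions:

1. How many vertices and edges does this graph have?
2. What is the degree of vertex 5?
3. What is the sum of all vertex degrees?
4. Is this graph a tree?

Count: 6 vertices, 5 edges.
Vertex 5 has neighbors [0], degree = 1.
Handshaking lemma: 2 * 5 = 10.
A graph is a tree iff it is connected and has exactly n-1 edges. This graph is connected (all 6 vertices in one component) and has 6-1 = 5 edges. It is a tree.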